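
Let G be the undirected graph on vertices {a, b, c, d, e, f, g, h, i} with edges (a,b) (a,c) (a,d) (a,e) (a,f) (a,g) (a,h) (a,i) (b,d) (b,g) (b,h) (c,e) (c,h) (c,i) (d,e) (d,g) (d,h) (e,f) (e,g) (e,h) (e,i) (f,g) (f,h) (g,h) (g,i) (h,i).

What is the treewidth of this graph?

A width-4 tree decomposition is:
Bags: B1 = {a, d, e, g, h}  B2 = {a, e, f, g, h}  B3 = {a, e, g, h, i}  B4 = {a, c, e, h, i}  B5 = {a, b, d, g, h}
Tree: B1–B2, B2–B3, B3–B4, B1–B5
Each bag holds 5 vertices, so the decomposition has width 4, which upper-bounds the treewidth. For the lower bound, the 5 vertices {a, d, e, g, h} are pairwise adjacent, and any tree decomposition puts a clique entirely inside one bag — forcing width ≥ 4. Hence tw(G) = 4 exactly.

4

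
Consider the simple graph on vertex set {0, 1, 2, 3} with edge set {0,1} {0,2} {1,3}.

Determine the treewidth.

A width-1 tree decomposition is:
Bags: B1 = {0, 2}  B2 = {0, 1}  B3 = {1, 3}
Tree: B1–B2, B2–B3
Every bag has size at most 2, so the width is 2 − 1 = 1 and tw(G) ≤ 1. Since G has at least one edge (e.g. 2–0), it is not an edgeless graph, so tw(G) ≥ 1. Hence tw(G) = 1 exactly.

1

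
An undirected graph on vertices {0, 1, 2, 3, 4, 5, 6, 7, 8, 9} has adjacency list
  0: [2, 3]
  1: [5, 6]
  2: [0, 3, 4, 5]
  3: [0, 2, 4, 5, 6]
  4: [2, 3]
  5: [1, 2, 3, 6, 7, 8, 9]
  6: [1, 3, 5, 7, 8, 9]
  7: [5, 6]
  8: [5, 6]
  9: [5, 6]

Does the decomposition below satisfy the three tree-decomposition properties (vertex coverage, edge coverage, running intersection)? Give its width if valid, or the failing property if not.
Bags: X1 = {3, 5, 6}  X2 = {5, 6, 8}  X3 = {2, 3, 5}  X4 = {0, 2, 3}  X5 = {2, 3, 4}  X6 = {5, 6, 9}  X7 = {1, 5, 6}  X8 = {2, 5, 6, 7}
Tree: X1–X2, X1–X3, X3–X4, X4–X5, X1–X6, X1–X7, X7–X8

A tree decomposition must satisfy three properties: every vertex lies in some bag; for every edge, both endpoints lie together in some bag; and for every vertex, the bags containing it form a connected subtree. Here bags containing vertex 2 are not connected in the tree, so the decomposition is invalid.

No — bags containing vertex 2 are not connected in the tree.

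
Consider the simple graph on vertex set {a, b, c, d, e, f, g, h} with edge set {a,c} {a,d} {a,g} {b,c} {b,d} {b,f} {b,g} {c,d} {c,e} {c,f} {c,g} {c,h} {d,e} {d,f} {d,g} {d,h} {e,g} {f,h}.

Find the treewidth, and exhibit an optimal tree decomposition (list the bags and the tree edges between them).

Treewidth 3.
One such decomposition:
Bags: B1 = {a, c, d, g}  B2 = {b, c, d, g}  B3 = {b, c, d, f}  B4 = {c, d, e, g}  B5 = {c, d, f, h}
Tree: B1–B2, B2–B3, B1–B4, B3–B5

Every bag has size at most 4, so the width is 4 − 1 = 3 and tw(G) ≤ 3. For the lower bound, the 4 vertices {c, d, e, g} are pairwise adjacent, and any tree decomposition puts a clique entirely inside one bag — forcing width ≥ 3. Therefore the treewidth is 3.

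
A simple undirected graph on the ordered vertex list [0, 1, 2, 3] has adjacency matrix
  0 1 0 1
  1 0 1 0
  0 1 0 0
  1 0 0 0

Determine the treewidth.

1

A width-1 tree decomposition is:
Bags: B1 = {1, 2}  B2 = {0, 1}  B3 = {0, 3}
Tree: B1–B2, B2–B3
Every bag has size at most 2, so the width is 2 − 1 = 1 and tw(G) ≤ 1. Since G has at least one edge (e.g. 1–2), it is not an edgeless graph, so tw(G) ≥ 1. Therefore the treewidth is 1.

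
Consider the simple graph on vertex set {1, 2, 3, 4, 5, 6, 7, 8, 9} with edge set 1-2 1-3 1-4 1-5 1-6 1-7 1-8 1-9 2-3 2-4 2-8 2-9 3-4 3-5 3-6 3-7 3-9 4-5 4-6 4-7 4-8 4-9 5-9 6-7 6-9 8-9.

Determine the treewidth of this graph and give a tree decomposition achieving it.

Treewidth 4.
One such decomposition:
Bags: B1 = {1, 3, 4, 6, 7}  B2 = {1, 3, 4, 6, 9}  B3 = {1, 3, 4, 5, 9}  B4 = {1, 2, 3, 4, 9}  B5 = {1, 2, 4, 8, 9}
Tree: B1–B2, B2–B3, B2–B4, B4–B5

Every bag has size at most 5, so the width is 5 − 1 = 4 and tw(G) ≤ 4. On the other hand G contains the 5-clique {1, 2, 4, 8, 9}. A clique must lie in a single bag of any decomposition, so no decomposition can have width below 4. Therefore the treewidth is 4.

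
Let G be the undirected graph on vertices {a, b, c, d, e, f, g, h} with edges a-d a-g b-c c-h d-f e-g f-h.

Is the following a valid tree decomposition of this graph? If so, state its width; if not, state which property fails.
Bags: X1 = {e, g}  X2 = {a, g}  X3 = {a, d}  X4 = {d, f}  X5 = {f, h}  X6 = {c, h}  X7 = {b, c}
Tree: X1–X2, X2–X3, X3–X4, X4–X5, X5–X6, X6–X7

Yes; width 1.

Checking the three conditions: (i) the bags cover all of {a, b, c, d, e, f, g, h}; (ii) for each edge, some bag contains both endpoints; (iii) the bags containing any fixed vertex form a subtree. All hold, so the decomposition is valid with width 2 − 1 = 1.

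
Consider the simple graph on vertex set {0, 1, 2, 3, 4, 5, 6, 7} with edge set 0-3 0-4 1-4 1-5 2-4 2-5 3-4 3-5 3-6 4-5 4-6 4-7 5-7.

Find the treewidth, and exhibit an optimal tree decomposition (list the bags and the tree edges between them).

The largest bag has 3 vertices, giving width 2; this decomposition certifies tw(G) ≤ 2. For the lower bound, the 3 vertices {0, 3, 4} are pairwise adjacent, and any tree decomposition puts a clique entirely inside one bag — forcing width ≥ 2. The upper and lower bounds meet at 2, so that is the treewidth.

Treewidth 2.
One optimal decomposition is:
Bags: B1 = {0, 3, 4}  B2 = {3, 4, 5}  B3 = {1, 4, 5}  B4 = {4, 5, 7}  B5 = {3, 4, 6}  B6 = {2, 4, 5}
Tree: B1–B2, B2–B3, B2–B4, B1–B5, B4–B6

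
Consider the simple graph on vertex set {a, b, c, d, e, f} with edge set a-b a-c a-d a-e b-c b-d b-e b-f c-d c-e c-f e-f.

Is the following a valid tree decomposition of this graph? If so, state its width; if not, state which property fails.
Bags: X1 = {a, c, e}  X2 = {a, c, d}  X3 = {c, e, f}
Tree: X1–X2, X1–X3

No — vertex b appears in no bag.

A tree decomposition must satisfy three properties: every vertex lies in some bag; for every edge, both endpoints lie together in some bag; and for every vertex, the bags containing it form a connected subtree. Here vertex b appears in no bag, so the decomposition is invalid.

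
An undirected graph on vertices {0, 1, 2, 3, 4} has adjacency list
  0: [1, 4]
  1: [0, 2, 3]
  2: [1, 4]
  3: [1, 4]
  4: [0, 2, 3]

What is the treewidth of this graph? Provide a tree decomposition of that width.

Treewidth 2.
One such decomposition:
Bags: B1 = {0, 1, 4}  B2 = {1, 3, 4}  B3 = {1, 2, 4}
Tree: B1–B2, B2–B3

Every bag has size at most 3, so the width is 3 − 1 = 2 and tw(G) ≤ 2. For the lower bound, G contains the cycle 4–0–1–3–4, so G is not a forest; only forests have treewidth ≤ 1, hence tw(G) ≥ 2. Hence tw(G) = 2 exactly.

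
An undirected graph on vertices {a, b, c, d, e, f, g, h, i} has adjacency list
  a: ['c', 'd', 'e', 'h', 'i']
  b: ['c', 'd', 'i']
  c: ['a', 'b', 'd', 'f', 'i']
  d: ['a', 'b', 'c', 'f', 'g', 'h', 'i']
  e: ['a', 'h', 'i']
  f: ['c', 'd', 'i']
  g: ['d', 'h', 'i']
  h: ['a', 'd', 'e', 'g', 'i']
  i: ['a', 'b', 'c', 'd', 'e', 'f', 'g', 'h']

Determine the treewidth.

3

A width-3 tree decomposition is:
Bags: B1 = {a, c, d, i}  B2 = {a, d, h, i}  B3 = {c, d, f, i}  B4 = {a, e, h, i}  B5 = {d, g, h, i}  B6 = {b, c, d, i}
Tree: B1–B2, B1–B3, B2–B4, B2–B5, B3–B6
Each bag holds 4 vertices, so the decomposition has width 3, which upper-bounds the treewidth. On the other hand G contains the 4-clique {d, g, h, i}. A clique must lie in a single bag of any decomposition, so no decomposition can have width below 3. Therefore the treewidth is 3.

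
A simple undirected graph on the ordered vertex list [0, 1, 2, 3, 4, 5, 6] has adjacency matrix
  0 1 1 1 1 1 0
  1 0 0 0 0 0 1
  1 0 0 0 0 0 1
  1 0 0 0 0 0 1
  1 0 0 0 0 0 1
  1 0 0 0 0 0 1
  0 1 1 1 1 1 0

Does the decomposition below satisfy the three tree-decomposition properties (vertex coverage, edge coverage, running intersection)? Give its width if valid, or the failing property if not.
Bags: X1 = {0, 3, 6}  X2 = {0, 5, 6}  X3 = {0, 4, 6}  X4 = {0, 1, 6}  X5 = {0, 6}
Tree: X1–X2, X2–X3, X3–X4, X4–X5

A tree decomposition must satisfy three properties: every vertex lies in some bag; for every edge, both endpoints lie together in some bag; and for every vertex, the bags containing it form a connected subtree. Here vertex 2 appears in no bag, so the decomposition is invalid.

No — vertex 2 appears in no bag.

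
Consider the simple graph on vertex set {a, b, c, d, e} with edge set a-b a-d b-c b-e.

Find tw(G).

A width-1 tree decomposition is:
Bags: B1 = {a, b}  B2 = {b, c}  B3 = {b, e}  B4 = {a, d}
Tree: B1–B2, B1–B3, B1–B4
The largest bag has 2 vertices, giving width 1; this decomposition certifies tw(G) ≤ 1. Since G has at least one edge (e.g. a–b), it is not an edgeless graph, so tw(G) ≥ 1. Combining the bounds, tw(G) = 1.

1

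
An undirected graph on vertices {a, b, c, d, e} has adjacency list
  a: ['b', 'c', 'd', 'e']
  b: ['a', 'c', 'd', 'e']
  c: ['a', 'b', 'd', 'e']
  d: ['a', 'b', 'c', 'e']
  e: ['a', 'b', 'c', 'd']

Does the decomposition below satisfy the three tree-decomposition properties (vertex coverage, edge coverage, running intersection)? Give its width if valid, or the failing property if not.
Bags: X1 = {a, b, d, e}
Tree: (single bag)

A tree decomposition must satisfy three properties: every vertex lies in some bag; for every edge, both endpoints lie together in some bag; and for every vertex, the bags containing it form a connected subtree. Here vertex c appears in no bag, so the decomposition is invalid.

No — vertex c appears in no bag.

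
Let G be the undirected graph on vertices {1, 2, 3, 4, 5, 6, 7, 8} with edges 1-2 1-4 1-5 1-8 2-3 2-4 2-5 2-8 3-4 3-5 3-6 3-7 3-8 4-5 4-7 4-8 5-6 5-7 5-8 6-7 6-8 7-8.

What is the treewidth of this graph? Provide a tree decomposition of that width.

Treewidth 4.
One optimal decomposition is:
Bags: B1 = {2, 3, 4, 5, 8}  B2 = {1, 2, 4, 5, 8}  B3 = {3, 4, 5, 7, 8}  B4 = {3, 5, 6, 7, 8}
Tree: B1–B2, B1–B3, B3–B4

The largest bag has 5 vertices, giving width 4; this decomposition certifies tw(G) ≤ 4. For the lower bound, the 5 vertices {1, 2, 4, 5, 8} are pairwise adjacent, and any tree decomposition puts a clique entirely inside one bag — forcing width ≥ 4. Combining the bounds, tw(G) = 4.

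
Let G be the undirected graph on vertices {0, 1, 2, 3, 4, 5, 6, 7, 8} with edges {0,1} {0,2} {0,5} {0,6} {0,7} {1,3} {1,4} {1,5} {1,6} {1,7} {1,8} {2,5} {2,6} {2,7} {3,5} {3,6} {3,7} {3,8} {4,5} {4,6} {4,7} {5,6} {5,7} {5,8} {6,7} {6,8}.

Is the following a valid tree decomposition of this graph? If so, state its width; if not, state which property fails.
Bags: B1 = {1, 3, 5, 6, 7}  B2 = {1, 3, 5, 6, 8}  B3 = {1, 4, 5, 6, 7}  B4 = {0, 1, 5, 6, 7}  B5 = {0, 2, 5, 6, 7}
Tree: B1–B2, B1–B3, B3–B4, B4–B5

Yes; width 4.

Checking the three conditions: (i) the bags cover all of {0, 1, 2, 3, 4, 5, 6, 7, 8}; (ii) for each edge, some bag contains both endpoints; (iii) the bags containing any fixed vertex form a subtree. All hold, so the decomposition is valid with width 5 − 1 = 4.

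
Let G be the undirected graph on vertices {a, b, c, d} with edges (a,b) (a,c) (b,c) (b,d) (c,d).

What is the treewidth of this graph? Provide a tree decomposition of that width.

The largest bag has 3 vertices, giving width 2; this decomposition certifies tw(G) ≤ 2. For the lower bound, the 3 vertices {b, c, d} are pairwise adjacent, and any tree decomposition puts a clique entirely inside one bag — forcing width ≥ 2. Therefore the treewidth is 2.

Treewidth 2.
Bags: B1 = {b, c, d}  B2 = {a, b, c}
Tree: B1–B2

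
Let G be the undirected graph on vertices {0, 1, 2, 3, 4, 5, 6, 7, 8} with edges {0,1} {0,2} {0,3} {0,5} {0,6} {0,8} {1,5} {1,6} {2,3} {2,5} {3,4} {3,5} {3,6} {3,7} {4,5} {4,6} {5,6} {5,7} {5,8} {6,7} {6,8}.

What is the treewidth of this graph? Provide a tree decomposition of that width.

Treewidth 3.
One optimal decomposition is:
Bags: B1 = {0, 3, 5, 6}  B2 = {0, 1, 5, 6}  B3 = {3, 4, 5, 6}  B4 = {0, 2, 3, 5}  B5 = {3, 5, 6, 7}  B6 = {0, 5, 6, 8}
Tree: B1–B2, B1–B3, B1–B4, B3–B5, B2–B6

Every bag has size at most 4, so the width is 4 − 1 = 3 and tw(G) ≤ 3. On the other hand G contains the 4-clique {0, 2, 3, 5}. A clique must lie in a single bag of any decomposition, so no decomposition can have width below 3. Hence tw(G) = 3 exactly.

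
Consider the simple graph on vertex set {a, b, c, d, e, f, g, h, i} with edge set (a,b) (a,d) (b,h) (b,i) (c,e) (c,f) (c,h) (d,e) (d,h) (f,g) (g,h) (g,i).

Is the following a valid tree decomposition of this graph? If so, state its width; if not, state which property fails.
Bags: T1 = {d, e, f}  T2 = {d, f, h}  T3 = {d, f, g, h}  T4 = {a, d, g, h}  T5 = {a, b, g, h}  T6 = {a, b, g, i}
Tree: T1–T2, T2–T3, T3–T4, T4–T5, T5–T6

A tree decomposition must satisfy three properties: every vertex lies in some bag; for every edge, both endpoints lie together in some bag; and for every vertex, the bags containing it form a connected subtree. Here vertex c appears in no bag, so the decomposition is invalid.

No — vertex c appears in no bag.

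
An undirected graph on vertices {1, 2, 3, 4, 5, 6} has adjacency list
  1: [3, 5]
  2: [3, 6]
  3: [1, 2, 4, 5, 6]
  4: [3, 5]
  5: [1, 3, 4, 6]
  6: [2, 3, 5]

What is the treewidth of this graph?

A width-2 tree decomposition is:
Bags: B1 = {3, 4, 5}  B2 = {3, 5, 6}  B3 = {2, 3, 6}  B4 = {1, 3, 5}
Tree: B1–B2, B2–B3, B2–B4
Each bag holds 3 vertices, so the decomposition has width 2, which upper-bounds the treewidth. Conversely, {2, 3, 6} is a clique of size 3, and the vertices of any clique must share a bag in every tree decomposition; so some bag has ≥ 3 vertices and tw(G) ≥ 2. Hence tw(G) = 2 exactly.

2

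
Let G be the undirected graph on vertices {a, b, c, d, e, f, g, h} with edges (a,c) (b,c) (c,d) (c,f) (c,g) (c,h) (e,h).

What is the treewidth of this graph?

1

A width-1 tree decomposition is:
Bags: B1 = {b, c}  B2 = {c, f}  B3 = {c, g}  B4 = {c, h}  B5 = {a, c}  B6 = {c, d}  B7 = {e, h}
Tree: B1–B2, B1–B3, B1–B4, B2–B5, B2–B6, B4–B7
Each bag holds 2 vertices, so the decomposition has width 1, which upper-bounds the treewidth. G has an edge, so its treewidth is at least 1. Hence tw(G) = 1 exactly.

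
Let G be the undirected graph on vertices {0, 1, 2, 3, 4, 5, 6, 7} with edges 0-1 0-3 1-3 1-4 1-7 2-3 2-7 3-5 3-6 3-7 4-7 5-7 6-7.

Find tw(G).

A width-2 tree decomposition is:
Bags: B1 = {2, 3, 7}  B2 = {1, 3, 7}  B3 = {3, 6, 7}  B4 = {3, 5, 7}  B5 = {0, 1, 3}  B6 = {1, 4, 7}
Tree: B1–B2, B1–B3, B1–B4, B2–B5, B2–B6
Every bag has size at most 3, so the width is 3 − 1 = 2 and tw(G) ≤ 2. For the lower bound, the 3 vertices {0, 1, 3} are pairwise adjacent, and any tree decomposition puts a clique entirely inside one bag — forcing width ≥ 2. Therefore the treewidth is 2.

2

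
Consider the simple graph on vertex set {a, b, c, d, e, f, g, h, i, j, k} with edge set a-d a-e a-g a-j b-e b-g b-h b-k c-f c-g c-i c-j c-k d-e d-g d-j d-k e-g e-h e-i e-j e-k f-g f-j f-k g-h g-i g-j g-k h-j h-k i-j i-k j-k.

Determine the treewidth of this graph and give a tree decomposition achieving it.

Treewidth 4.
One optimal decomposition is:
Bags: B1 = {e, g, h, j, k}  B2 = {e, g, i, j, k}  B3 = {d, e, g, j, k}  B4 = {c, g, i, j, k}  B5 = {a, d, e, g, j}  B6 = {c, f, g, j, k}  B7 = {b, e, g, h, k}
Tree: B1–B2, B1–B3, B2–B4, B3–B5, B4–B6, B1–B7

The largest bag has 5 vertices, giving width 4; this decomposition certifies tw(G) ≤ 4. On the other hand G contains the 5-clique {a, d, e, g, j}. A clique must lie in a single bag of any decomposition, so no decomposition can have width below 4. Combining the bounds, tw(G) = 4.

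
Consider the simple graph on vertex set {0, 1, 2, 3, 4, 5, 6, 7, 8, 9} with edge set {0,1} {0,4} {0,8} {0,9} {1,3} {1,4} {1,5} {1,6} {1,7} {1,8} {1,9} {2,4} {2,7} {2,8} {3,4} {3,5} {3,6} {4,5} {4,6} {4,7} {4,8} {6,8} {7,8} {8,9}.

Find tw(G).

3

A width-3 tree decomposition is:
Bags: B1 = {1, 4, 6, 8}  B2 = {0, 1, 4, 8}  B3 = {1, 4, 7, 8}  B4 = {1, 3, 4, 6}  B5 = {2, 4, 7, 8}  B6 = {0, 1, 8, 9}  B7 = {1, 3, 4, 5}
Tree: B1–B2, B1–B3, B1–B4, B3–B5, B2–B6, B4–B7
Every bag has size at most 4, so the width is 4 − 1 = 3 and tw(G) ≤ 3. For the lower bound, the 4 vertices {0, 1, 8, 9} are pairwise adjacent, and any tree decomposition puts a clique entirely inside one bag — forcing width ≥ 3. Combining the bounds, tw(G) = 3.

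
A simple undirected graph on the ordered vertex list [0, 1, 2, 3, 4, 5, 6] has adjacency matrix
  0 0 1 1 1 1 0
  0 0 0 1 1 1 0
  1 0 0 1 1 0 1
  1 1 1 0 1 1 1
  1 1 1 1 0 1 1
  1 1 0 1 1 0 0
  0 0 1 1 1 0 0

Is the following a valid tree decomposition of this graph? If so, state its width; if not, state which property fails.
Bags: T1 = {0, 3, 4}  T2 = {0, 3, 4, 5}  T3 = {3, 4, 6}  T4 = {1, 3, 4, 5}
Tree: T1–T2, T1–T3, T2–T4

No — vertex 2 appears in no bag.

A tree decomposition must satisfy three properties: every vertex lies in some bag; for every edge, both endpoints lie together in some bag; and for every vertex, the bags containing it form a connected subtree. Here vertex 2 appears in no bag, so the decomposition is invalid.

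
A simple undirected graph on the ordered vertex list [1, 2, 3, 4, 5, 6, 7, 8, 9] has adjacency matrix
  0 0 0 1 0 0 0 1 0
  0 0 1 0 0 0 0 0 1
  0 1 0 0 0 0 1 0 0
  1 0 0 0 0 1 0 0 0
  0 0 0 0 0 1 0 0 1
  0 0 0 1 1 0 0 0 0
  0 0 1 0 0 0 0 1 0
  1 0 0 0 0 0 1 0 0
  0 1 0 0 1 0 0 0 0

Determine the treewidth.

2

A width-2 tree decomposition is:
Bags: B1 = {1, 4, 8}  B2 = {4, 7, 8}  B3 = {3, 4, 7}  B4 = {2, 3, 4}  B5 = {2, 4, 9}  B6 = {4, 5, 9}  B7 = {4, 5, 6}
Tree: B1–B2, B2–B3, B3–B4, B4–B5, B5–B6, B6–B7
Each bag holds 3 vertices, so the decomposition has width 2, which upper-bounds the treewidth. For the lower bound, G contains the cycle 4–1–8–7–3–2–9–5–6–4, so G is not a forest; only forests have treewidth ≤ 1, hence tw(G) ≥ 2. Combining the bounds, tw(G) = 2.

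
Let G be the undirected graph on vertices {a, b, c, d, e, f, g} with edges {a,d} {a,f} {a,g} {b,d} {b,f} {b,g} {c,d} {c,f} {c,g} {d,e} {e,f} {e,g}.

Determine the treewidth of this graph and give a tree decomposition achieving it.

The largest bag has 4 vertices, giving width 3; this decomposition certifies tw(G) ≤ 3. For the lower bound: the 4 vertex sets {d,e}, {c,g}, {f}, {a} are disjoint, each induces a connected subgraph, and every pair is joined by at least one edge of G. Contracting each set to a single vertex therefore yields K_{4} as a minor, and since treewidth is minor-monotone, tw(G) ≥ tw(K_{4}) = 3. The upper and lower bounds meet at 3, so that is the treewidth.

Treewidth 3.
One such decomposition:
Bags: B1 = {d, e, f, g}  B2 = {c, d, f, g}  B3 = {a, d, f, g}  B4 = {b, d, f, g}
Tree: B1–B2, B2–B3, B3–B4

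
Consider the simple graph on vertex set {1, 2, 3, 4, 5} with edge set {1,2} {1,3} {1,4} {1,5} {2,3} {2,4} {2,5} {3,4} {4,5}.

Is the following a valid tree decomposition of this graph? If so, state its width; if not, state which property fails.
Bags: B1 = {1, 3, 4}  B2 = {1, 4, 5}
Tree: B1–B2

No — vertex 2 appears in no bag.

A tree decomposition must satisfy three properties: every vertex lies in some bag; for every edge, both endpoints lie together in some bag; and for every vertex, the bags containing it form a connected subtree. Here vertex 2 appears in no bag, so the decomposition is invalid.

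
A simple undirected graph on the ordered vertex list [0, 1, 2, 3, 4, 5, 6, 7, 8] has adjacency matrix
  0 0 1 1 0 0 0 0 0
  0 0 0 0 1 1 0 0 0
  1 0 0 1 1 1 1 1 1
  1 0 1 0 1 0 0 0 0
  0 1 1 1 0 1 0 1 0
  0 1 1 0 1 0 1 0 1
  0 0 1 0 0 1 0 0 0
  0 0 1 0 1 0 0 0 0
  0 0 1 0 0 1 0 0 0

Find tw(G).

A width-2 tree decomposition is:
Bags: B1 = {2, 3, 4}  B2 = {2, 4, 5}  B3 = {0, 2, 3}  B4 = {2, 4, 7}  B5 = {2, 5, 8}  B6 = {2, 5, 6}  B7 = {1, 4, 5}
Tree: B1–B2, B1–B3, B2–B4, B2–B5, B2–B6, B2–B7
The largest bag has 3 vertices, giving width 2; this decomposition certifies tw(G) ≤ 2. On the other hand G contains the 3-clique {1, 4, 5}. A clique must lie in a single bag of any decomposition, so no decomposition can have width below 2. Hence tw(G) = 2 exactly.

2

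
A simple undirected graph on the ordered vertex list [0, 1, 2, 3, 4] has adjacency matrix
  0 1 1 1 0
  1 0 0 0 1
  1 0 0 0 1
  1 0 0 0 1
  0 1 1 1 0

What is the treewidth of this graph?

A width-2 tree decomposition is:
Bags: B1 = {0, 2, 4}  B2 = {0, 1, 4}  B3 = {0, 3, 4}
Tree: B1–B2, B2–B3
Every bag has size at most 3, so the width is 3 − 1 = 2 and tw(G) ≤ 2. For the lower bound, G contains the cycle 4–2–0–1–4, so G is not a forest; only forests have treewidth ≤ 1, hence tw(G) ≥ 2. Combining the bounds, tw(G) = 2.

2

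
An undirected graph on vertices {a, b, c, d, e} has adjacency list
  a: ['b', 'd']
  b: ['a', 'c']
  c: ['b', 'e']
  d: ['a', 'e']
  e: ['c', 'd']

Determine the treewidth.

2

A width-2 tree decomposition is:
Bags: B1 = {a, b, c}  B2 = {a, c, d}  B3 = {c, d, e}
Tree: B1–B2, B2–B3
The largest bag has 3 vertices, giving width 2; this decomposition certifies tw(G) ≤ 2. For the lower bound, G contains the cycle c–b–a–d–e–c, so G is not a forest; only forests have treewidth ≤ 1, hence tw(G) ≥ 2. Combining the bounds, tw(G) = 2.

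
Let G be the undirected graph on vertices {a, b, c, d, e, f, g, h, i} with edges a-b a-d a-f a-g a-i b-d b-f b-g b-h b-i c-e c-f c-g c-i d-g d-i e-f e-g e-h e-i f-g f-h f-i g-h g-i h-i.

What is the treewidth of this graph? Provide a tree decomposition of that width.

Each bag holds 5 vertices, so the decomposition has width 4, which upper-bounds the treewidth. On the other hand G contains the 5-clique {a, b, d, g, i}. A clique must lie in a single bag of any decomposition, so no decomposition can have width below 4. Combining the bounds, tw(G) = 4.

Treewidth 4.
Bags: B1 = {e, f, g, h, i}  B2 = {b, f, g, h, i}  B3 = {a, b, f, g, i}  B4 = {c, e, f, g, i}  B5 = {a, b, d, g, i}
Tree: B1–B2, B2–B3, B1–B4, B3–B5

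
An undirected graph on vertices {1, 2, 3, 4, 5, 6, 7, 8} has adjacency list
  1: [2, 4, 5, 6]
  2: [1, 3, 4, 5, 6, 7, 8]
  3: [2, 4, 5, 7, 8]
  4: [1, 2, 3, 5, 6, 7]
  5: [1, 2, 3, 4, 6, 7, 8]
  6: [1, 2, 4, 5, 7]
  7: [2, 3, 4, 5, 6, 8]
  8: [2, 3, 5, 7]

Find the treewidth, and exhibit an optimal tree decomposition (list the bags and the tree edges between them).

Treewidth 4.
One optimal decomposition is:
Bags: B1 = {2, 3, 4, 5, 7}  B2 = {2, 4, 5, 6, 7}  B3 = {1, 2, 4, 5, 6}  B4 = {2, 3, 5, 7, 8}
Tree: B1–B2, B2–B3, B1–B4

The largest bag has 5 vertices, giving width 4; this decomposition certifies tw(G) ≤ 4. Conversely, {2, 3, 5, 7, 8} is a clique of size 5, and the vertices of any clique must share a bag in every tree decomposition; so some bag has ≥ 5 vertices and tw(G) ≥ 4. Therefore the treewidth is 4.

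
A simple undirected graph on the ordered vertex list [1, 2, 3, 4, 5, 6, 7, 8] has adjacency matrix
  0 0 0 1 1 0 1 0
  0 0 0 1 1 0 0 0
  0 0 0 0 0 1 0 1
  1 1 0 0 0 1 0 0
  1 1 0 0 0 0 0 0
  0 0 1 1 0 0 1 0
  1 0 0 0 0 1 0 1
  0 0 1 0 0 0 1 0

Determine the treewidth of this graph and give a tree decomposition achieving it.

The largest bag has 3 vertices, giving width 2; this decomposition certifies tw(G) ≤ 2. The edges 3–8–7–6–3 form a cycle, so G is not a tree and its treewidth is at least 2. Combining the bounds, tw(G) = 2.

Treewidth 2.
Bags: B1 = {3, 6, 8}  B2 = {6, 7, 8}  B3 = {4, 6, 7}  B4 = {1, 4, 7}  B5 = {1, 2, 4}  B6 = {1, 2, 5}
Tree: B1–B2, B2–B3, B3–B4, B4–B5, B5–B6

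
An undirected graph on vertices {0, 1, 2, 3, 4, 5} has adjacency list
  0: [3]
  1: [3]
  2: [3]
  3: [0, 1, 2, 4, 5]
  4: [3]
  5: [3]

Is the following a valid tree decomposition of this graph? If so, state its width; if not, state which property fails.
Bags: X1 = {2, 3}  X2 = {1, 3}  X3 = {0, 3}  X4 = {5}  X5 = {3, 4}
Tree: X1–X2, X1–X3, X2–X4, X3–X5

No — edge (3,5) lies in no bag.

A tree decomposition must satisfy three properties: every vertex lies in some bag; for every edge, both endpoints lie together in some bag; and for every vertex, the bags containing it form a connected subtree. Here edge (3,5) lies in no bag, so the decomposition is invalid.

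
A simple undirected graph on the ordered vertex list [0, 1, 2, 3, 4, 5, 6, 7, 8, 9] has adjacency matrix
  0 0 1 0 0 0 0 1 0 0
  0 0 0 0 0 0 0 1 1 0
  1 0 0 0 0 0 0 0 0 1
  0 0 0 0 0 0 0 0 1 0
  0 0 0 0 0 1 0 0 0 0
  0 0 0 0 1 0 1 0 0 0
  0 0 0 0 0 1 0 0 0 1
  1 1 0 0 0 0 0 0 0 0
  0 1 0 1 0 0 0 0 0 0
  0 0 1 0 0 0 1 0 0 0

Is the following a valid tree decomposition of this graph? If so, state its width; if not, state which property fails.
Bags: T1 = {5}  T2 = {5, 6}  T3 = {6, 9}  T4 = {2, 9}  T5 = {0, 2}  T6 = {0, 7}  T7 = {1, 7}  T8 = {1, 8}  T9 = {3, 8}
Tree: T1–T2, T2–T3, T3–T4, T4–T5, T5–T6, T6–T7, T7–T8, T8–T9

A tree decomposition must satisfy three properties: every vertex lies in some bag; for every edge, both endpoints lie together in some bag; and for every vertex, the bags containing it form a connected subtree. Here vertex 4 appears in no bag, so the decomposition is invalid.

No — vertex 4 appears in no bag.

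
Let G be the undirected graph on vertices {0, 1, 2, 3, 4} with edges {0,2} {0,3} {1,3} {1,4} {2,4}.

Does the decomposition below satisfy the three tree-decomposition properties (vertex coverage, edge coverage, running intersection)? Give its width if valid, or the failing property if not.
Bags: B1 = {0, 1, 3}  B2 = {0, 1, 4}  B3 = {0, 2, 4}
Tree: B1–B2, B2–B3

Yes; width 2.

Vertex coverage: the bags together contain {0, 1, 2, 3, 4}, the full vertex set. Edge coverage: each edge of G has both endpoints in at least one bag. Running intersection: for every vertex, the bags containing it form a connected subtree. All three properties hold, so this is a valid tree decomposition of width max|bag| − 1 = 2, and hence tw(G) ≤ 2.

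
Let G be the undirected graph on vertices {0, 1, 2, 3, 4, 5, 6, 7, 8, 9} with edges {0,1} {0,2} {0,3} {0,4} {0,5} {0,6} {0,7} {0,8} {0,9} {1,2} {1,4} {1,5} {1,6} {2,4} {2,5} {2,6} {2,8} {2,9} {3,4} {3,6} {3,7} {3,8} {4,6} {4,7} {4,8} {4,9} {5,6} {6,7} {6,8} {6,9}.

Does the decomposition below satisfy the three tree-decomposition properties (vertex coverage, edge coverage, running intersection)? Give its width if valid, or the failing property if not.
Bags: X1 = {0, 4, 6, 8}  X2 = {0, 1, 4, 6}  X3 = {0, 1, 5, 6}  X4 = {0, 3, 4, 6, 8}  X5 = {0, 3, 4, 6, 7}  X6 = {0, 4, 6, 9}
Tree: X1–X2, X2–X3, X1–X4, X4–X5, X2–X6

No — vertex 2 appears in no bag.

A tree decomposition must satisfy three properties: every vertex lies in some bag; for every edge, both endpoints lie together in some bag; and for every vertex, the bags containing it form a connected subtree. Here vertex 2 appears in no bag, so the decomposition is invalid.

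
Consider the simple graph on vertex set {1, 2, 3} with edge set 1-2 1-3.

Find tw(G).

A width-1 tree decomposition is:
Bags: B1 = {1, 2}  B2 = {1, 3}
Tree: B1–B2
The largest bag has 2 vertices, giving width 1; this decomposition certifies tw(G) ≤ 1. Any graph with an edge has treewidth ≥ 1, and G has the edge 1–2. Hence tw(G) = 1 exactly.

1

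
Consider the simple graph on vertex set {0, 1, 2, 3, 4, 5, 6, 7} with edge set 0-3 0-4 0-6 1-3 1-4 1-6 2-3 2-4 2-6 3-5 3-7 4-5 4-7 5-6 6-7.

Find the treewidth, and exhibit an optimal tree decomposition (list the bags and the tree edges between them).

Each bag holds 4 vertices, so the decomposition has width 3, which upper-bounds the treewidth. For the lower bound: the 4 vertex sets {1,4}, {3,5}, {6}, {2} are disjoint, each induces a connected subgraph, and every pair is joined by at least one edge of G. Contracting each set to a single vertex therefore yields K_{4} as a minor, and since treewidth is minor-monotone, tw(G) ≥ tw(K_{4}) = 3. Combining the bounds, tw(G) = 3.

Treewidth 3.
One optimal decomposition is:
Bags: B1 = {1, 3, 4, 6}  B2 = {3, 4, 5, 6}  B3 = {2, 3, 4, 6}  B4 = {3, 4, 6, 7}  B5 = {0, 3, 4, 6}
Tree: B1–B2, B2–B3, B3–B4, B4–B5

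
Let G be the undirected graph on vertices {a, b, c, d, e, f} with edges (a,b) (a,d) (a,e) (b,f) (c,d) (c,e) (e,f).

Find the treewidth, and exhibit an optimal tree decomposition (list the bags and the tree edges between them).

Treewidth 2.
One such decomposition:
Bags: B1 = {b, e, f}  B2 = {a, b, e}  B3 = {a, c, e}  B4 = {a, c, d}
Tree: B1–B2, B2–B3, B3–B4

The largest bag has 3 vertices, giving width 2; this decomposition certifies tw(G) ≤ 2. The edges f–b–a–e–f form a cycle, so G is not a tree and its treewidth is at least 2. Therefore the treewidth is 2.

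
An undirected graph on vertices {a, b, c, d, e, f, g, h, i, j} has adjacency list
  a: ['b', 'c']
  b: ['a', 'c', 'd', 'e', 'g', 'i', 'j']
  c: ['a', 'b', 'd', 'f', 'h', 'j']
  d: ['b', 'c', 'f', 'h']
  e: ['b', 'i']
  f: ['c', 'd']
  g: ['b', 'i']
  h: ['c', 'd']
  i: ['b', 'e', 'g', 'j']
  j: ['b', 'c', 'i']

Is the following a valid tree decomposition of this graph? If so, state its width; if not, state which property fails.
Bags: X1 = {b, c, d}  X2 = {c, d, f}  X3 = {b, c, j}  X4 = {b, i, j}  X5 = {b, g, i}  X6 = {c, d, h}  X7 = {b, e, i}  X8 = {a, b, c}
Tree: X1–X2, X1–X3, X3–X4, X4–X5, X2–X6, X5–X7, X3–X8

Yes; width 2.

Checking the three conditions: (i) the bags cover all of {a, b, c, d, e, f, g, h, i, j}; (ii) for each edge, some bag contains both endpoints; (iii) the bags containing any fixed vertex form a subtree. All hold, so the decomposition is valid with width 3 − 1 = 2.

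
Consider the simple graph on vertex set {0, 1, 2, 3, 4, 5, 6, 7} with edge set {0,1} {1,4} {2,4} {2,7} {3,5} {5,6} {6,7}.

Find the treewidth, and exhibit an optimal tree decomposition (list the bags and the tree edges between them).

Each bag holds 2 vertices, so the decomposition has width 1, which upper-bounds the treewidth. Any graph with an edge has treewidth ≥ 1, and G has the edge 3–5. Combining the bounds, tw(G) = 1.

Treewidth 1.
Bags: B1 = {3, 5}  B2 = {5, 6}  B3 = {6, 7}  B4 = {2, 7}  B5 = {2, 4}  B6 = {1, 4}  B7 = {0, 1}
Tree: B1–B2, B2–B3, B3–B4, B4–B5, B5–B6, B6–B7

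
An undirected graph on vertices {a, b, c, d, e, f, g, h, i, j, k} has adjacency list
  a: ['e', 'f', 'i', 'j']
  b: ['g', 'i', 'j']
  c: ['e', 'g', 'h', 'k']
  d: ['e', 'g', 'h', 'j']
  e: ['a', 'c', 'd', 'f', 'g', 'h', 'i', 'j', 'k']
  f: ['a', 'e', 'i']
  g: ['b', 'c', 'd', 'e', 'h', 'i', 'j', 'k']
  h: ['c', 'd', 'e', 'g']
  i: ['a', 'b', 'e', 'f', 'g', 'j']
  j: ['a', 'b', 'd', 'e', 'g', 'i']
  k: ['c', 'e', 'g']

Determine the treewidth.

A width-3 tree decomposition is:
Bags: B1 = {a, e, i, j}  B2 = {e, g, i, j}  B3 = {d, e, g, j}  B4 = {d, e, g, h}  B5 = {a, e, f, i}  B6 = {b, g, i, j}  B7 = {c, e, g, h}  B8 = {c, e, g, k}
Tree: B1–B2, B2–B3, B3–B4, B1–B5, B2–B6, B4–B7, B7–B8
Every bag has size at most 4, so the width is 4 − 1 = 3 and tw(G) ≤ 3. Conversely, {d, e, g, j} is a clique of size 4, and the vertices of any clique must share a bag in every tree decomposition; so some bag has ≥ 4 vertices and tw(G) ≥ 3. The upper and lower bounds meet at 3, so that is the treewidth.

3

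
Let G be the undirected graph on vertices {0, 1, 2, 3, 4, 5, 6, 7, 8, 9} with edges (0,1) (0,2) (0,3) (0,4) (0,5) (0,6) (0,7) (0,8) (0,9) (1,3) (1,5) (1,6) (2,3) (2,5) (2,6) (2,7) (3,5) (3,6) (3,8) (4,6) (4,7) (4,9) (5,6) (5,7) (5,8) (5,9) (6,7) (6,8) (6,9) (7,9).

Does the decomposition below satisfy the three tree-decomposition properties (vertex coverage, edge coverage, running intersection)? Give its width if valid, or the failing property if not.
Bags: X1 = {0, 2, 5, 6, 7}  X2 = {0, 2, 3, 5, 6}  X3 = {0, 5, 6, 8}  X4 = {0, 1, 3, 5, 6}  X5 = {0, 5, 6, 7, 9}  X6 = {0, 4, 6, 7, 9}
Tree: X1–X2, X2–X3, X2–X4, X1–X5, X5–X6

A tree decomposition must satisfy three properties: every vertex lies in some bag; for every edge, both endpoints lie together in some bag; and for every vertex, the bags containing it form a connected subtree. Here edge (3,8) lies in no bag, so the decomposition is invalid.

No — edge (3,8) lies in no bag.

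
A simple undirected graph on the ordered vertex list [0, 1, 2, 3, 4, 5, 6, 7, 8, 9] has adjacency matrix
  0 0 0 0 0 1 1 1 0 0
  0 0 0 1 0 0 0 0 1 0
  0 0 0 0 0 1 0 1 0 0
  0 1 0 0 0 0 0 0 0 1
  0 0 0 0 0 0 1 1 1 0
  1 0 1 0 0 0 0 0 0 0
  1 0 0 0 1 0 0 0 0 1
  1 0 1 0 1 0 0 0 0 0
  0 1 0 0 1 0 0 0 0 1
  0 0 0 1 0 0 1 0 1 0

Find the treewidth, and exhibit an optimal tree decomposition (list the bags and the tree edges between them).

The largest bag has 3 vertices, giving width 2; this decomposition certifies tw(G) ≤ 2. Since 2–5–0–7–2 is a cycle in G, G is not acyclic. Forests are exactly the graphs of treewidth ≤ 1, so tw(G) ≥ 2. Therefore the treewidth is 2.

Treewidth 2.
One such decomposition:
Bags: B1 = {2, 5, 7}  B2 = {0, 5, 7}  B3 = {0, 4, 7}  B4 = {0, 4, 6}  B5 = {4, 6, 8}  B6 = {6, 8, 9}  B7 = {1, 8, 9}  B8 = {1, 3, 9}
Tree: B1–B2, B2–B3, B3–B4, B4–B5, B5–B6, B6–B7, B7–B8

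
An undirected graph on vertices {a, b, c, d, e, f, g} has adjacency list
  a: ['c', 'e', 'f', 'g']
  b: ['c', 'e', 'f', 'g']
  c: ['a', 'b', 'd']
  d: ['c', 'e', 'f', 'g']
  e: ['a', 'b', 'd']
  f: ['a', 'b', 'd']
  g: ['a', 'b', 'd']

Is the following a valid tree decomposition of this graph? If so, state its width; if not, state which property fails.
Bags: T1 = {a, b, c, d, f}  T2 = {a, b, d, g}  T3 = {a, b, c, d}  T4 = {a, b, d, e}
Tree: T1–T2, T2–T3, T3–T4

A tree decomposition must satisfy three properties: every vertex lies in some bag; for every edge, both endpoints lie together in some bag; and for every vertex, the bags containing it form a connected subtree. Here bags containing vertex c are not connected in the tree, so the decomposition is invalid.

No — bags containing vertex c are not connected in the tree.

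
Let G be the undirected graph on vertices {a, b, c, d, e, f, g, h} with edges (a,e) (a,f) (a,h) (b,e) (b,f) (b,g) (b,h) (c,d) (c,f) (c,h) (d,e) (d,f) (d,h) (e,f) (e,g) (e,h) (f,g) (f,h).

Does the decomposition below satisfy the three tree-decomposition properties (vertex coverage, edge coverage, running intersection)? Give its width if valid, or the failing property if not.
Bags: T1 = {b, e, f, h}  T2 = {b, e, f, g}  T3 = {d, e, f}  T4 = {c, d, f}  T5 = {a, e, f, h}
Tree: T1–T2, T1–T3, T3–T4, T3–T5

No — edge (h,d) lies in no bag.

A tree decomposition must satisfy three properties: every vertex lies in some bag; for every edge, both endpoints lie together in some bag; and for every vertex, the bags containing it form a connected subtree. Here edge (h,d) lies in no bag, so the decomposition is invalid.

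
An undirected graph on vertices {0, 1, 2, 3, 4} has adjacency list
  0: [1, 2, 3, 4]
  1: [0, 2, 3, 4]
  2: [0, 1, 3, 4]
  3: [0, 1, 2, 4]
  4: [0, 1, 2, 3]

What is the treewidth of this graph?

A width-4 tree decomposition is:
Bags: B1 = {0, 1, 2, 3, 4}
Tree: (single bag)
With just one bag of size 5, the width is 5 − 1 = 4, so tw(G) ≤ 4. On the other hand G contains the 5-clique {0, 1, 2, 3, 4}. A clique must lie in a single bag of any decomposition, so no decomposition can have width below 4. The upper and lower bounds meet at 4, so that is the treewidth.

4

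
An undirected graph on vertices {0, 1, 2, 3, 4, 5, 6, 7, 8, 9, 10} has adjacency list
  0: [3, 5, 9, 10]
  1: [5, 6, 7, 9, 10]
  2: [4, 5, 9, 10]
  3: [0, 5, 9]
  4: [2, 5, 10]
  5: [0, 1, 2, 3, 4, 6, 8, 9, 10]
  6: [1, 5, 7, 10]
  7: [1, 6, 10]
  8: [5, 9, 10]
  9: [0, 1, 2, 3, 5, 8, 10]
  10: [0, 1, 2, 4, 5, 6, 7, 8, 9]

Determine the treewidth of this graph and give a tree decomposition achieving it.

Every bag has size at most 4, so the width is 4 − 1 = 3 and tw(G) ≤ 3. Conversely, {0, 5, 9, 10} is a clique of size 4, and the vertices of any clique must share a bag in every tree decomposition; so some bag has ≥ 4 vertices and tw(G) ≥ 3. The upper and lower bounds meet at 3, so that is the treewidth.

Treewidth 3.
One such decomposition:
Bags: B1 = {1, 5, 6, 10}  B2 = {1, 6, 7, 10}  B3 = {1, 5, 9, 10}  B4 = {2, 5, 9, 10}  B5 = {5, 8, 9, 10}  B6 = {0, 5, 9, 10}  B7 = {0, 3, 5, 9}  B8 = {2, 4, 5, 10}
Tree: B1–B2, B1–B3, B3–B4, B4–B5, B4–B6, B6–B7, B4–B8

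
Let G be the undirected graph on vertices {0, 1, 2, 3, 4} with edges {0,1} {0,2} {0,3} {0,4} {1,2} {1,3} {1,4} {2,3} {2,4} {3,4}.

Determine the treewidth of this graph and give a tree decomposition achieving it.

A single bag containing all 5 vertices is trivially a valid decomposition of width 4. On the other hand G contains the 5-clique {0, 1, 2, 3, 4}. A clique must lie in a single bag of any decomposition, so no decomposition can have width below 4. The upper and lower bounds meet at 4, so that is the treewidth.

Treewidth 4.
Bags: B1 = {0, 1, 2, 3, 4}
Tree: (single bag)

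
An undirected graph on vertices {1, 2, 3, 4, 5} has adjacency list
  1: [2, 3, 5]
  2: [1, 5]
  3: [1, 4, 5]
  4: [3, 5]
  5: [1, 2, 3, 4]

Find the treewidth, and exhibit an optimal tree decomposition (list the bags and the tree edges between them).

The largest bag has 3 vertices, giving width 2; this decomposition certifies tw(G) ≤ 2. On the other hand G contains the 3-clique {1, 2, 5}. A clique must lie in a single bag of any decomposition, so no decomposition can have width below 2. Therefore the treewidth is 2.

Treewidth 2.
One such decomposition:
Bags: B1 = {1, 3, 5}  B2 = {1, 2, 5}  B3 = {3, 4, 5}
Tree: B1–B2, B1–B3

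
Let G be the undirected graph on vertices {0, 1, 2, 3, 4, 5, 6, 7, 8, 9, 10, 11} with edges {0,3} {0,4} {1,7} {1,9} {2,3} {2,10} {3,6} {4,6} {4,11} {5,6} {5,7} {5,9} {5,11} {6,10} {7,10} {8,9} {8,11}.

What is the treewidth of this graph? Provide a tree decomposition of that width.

Each bag holds 4 vertices, so the decomposition has width 3, which upper-bounds the treewidth. For the lower bound: the 4 vertex sets {1,8,9}, {11}, {5}, {4,6,7,10} are disjoint, each induces a connected subgraph, and every pair is joined by at least one edge of G. Contracting each set to a single vertex therefore yields K_{4} as a minor, and since treewidth is minor-monotone, tw(G) ≥ tw(K_{4}) = 3. Hence tw(G) = 3 exactly.

Treewidth 3.
Bags: B1 = {1, 8, 9, 11}  B2 = {1, 5, 9, 11}  B3 = {1, 5, 7, 11}  B4 = {4, 5, 7, 11}  B5 = {4, 5, 6, 7}  B6 = {4, 6, 7, 10}  B7 = {0, 4, 6, 10}  B8 = {0, 3, 6, 10}  B9 = {0, 2, 3, 10}
Tree: B1–B2, B2–B3, B3–B4, B4–B5, B5–B6, B6–B7, B7–B8, B8–B9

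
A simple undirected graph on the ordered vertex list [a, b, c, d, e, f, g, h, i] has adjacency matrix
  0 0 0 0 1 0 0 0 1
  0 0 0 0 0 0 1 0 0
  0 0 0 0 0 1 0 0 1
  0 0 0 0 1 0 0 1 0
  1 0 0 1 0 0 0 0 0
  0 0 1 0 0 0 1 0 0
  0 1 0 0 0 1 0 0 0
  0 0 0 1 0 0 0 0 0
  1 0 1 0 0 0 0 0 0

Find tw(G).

A width-1 tree decomposition is:
Bags: B1 = {d, h}  B2 = {d, e}  B3 = {a, e}  B4 = {a, i}  B5 = {c, i}  B6 = {c, f}  B7 = {f, g}  B8 = {b, g}
Tree: B1–B2, B2–B3, B3–B4, B4–B5, B5–B6, B6–B7, B7–B8
Every bag has size at most 2, so the width is 2 − 1 = 1 and tw(G) ≤ 1. G has an edge, so its treewidth is at least 1. Combining the bounds, tw(G) = 1.

1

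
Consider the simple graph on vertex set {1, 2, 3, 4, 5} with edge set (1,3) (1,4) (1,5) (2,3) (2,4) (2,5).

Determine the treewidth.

2

A width-2 tree decomposition is:
Bags: B1 = {1, 2, 5}  B2 = {1, 2, 3}  B3 = {1, 2, 4}
Tree: B1–B2, B2–B3
Every bag has size at most 3, so the width is 3 − 1 = 2 and tw(G) ≤ 2. For the lower bound, G contains the cycle 5–2–3–1–5, so G is not a forest; only forests have treewidth ≤ 1, hence tw(G) ≥ 2. Hence tw(G) = 2 exactly.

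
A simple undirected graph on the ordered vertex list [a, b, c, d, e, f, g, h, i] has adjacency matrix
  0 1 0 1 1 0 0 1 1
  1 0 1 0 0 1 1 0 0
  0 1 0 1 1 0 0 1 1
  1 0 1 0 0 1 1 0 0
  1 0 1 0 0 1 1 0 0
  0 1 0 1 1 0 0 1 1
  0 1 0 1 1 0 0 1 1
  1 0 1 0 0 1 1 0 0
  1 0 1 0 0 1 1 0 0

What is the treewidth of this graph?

A width-4 tree decomposition is:
Bags: B1 = {a, c, f, g, h}  B2 = {a, b, c, f, g}  B3 = {a, c, f, g, i}  B4 = {a, c, e, f, g}  B5 = {a, c, d, f, g}
Tree: B1–B2, B2–B3, B3–B4, B4–B5
The largest bag has 5 vertices, giving width 4; this decomposition certifies tw(G) ≤ 4. For the lower bound: the 5 vertex sets {c,h}, {b,f}, {a,i}, {g}, {e} are disjoint, each induces a connected subgraph, and every pair is joined by at least one edge of G. Contracting each set to a single vertex therefore yields K_{5} as a minor, and since treewidth is minor-monotone, tw(G) ≥ tw(K_{5}) = 4. Hence tw(G) = 4 exactly.

4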